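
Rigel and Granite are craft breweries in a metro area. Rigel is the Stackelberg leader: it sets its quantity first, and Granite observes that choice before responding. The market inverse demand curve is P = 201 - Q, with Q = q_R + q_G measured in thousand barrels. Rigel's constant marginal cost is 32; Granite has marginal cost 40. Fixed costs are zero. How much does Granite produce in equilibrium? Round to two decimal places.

36.25

The follower Granite best-responds to any q_R: π_G = (201 - Q)q_G - 40q_G.
∂π_G/∂q_G = 161 - q_R - 2q_G = 0 gives the reaction function q_G = (161 - q_R)/2.
Rigel substitutes q_G(q_R) into its own profit: π_R = q_R(201 - q_R - (161 - q_R)/2) - 32q_R = (241/2 - (1/2)q_R)q_R - 32q_R.
The leader's first-order condition 177/2 - q_R = 0 yields q_R = 177/2.
Then q_G = (161 - 177/2)/2 = 145/4.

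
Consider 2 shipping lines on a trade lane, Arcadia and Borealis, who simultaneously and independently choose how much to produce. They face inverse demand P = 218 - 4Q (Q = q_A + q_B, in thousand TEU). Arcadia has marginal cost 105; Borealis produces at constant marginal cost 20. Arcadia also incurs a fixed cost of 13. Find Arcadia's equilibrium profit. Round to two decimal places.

8.78

Arcadia's profit: π_A = (218 - 4Q)q_A - (105q_A). Setting ∂π_A/∂q_A = 0: 113 - 8q_A - 4(q_B) = 0.
Borealis's first-order condition: 198 - 8q_B - 4(q_A) = 0.
So q_A = (113 - 4q_B)/8 and q_B = (198 - 4q_A)/8.
Solving the pair: q_A = 7/3, q_B = 283/12.
Price P = 218 - 4·(311/12) = 343/3.
Arcadia's profit: (343/3 - 105)·(7/3) - 13 = 79/9.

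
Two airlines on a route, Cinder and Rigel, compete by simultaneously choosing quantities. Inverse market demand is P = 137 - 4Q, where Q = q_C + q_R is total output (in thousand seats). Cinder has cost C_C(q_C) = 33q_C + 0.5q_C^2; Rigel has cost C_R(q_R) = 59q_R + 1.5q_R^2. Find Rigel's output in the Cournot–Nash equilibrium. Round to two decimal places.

Cinder's profit: π_C = (137 - 4Q)q_C - (33q_C + (1/2)q_C²). Setting ∂π_C/∂q_C = 0: 104 - 9q_C - 4(q_R) = 0.
Rigel's profit: π_R = (137 - 4Q)q_R - (59q_R + (3/2)q_R²). Setting ∂π_R/∂q_R = 0: 78 - 11q_R - 4(q_C) = 0.
Best responses: q_C = (104 - 4q_R)/9, q_R = (78 - 4q_C)/11.
Solving the pair: q_C = 832/83, q_R = 286/83.

3.45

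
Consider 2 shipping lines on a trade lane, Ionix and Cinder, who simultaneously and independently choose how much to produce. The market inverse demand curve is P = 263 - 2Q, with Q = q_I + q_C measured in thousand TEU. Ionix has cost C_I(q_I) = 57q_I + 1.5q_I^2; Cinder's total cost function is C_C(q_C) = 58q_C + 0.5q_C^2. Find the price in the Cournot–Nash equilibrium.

157

Ionix's profit: π_I = (263 - 2Q)q_I - (57q_I + (3/2)q_I²). Setting ∂π_I/∂q_I = 0: 206 - 7q_I - 2(q_C) = 0.
Cinder's first-order condition: 205 - 5q_C - 2(q_I) = 0.
So q_I = (206 - 2q_C)/7 and q_C = (205 - 2q_I)/5.
Substituting one into the other gives q_I = 20 and q_C = 33.
Total output Q = 53, so price P = 263 - 2·53 = 157.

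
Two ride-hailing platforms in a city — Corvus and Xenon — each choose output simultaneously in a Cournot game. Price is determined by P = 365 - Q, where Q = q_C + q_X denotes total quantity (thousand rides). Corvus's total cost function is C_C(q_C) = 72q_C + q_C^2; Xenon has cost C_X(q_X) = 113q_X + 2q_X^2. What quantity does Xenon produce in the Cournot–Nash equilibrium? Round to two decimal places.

31.09

Corvus's profit: π_C = (365 - Q)q_C - (72q_C + q_C²). Setting ∂π_C/∂q_C = 0: 293 - 4q_C - (q_X) = 0.
Xenon's profit: π_X = (365 - Q)q_X - (113q_X + 2q_X²). Setting ∂π_X/∂q_X = 0: 252 - 6q_X - (q_C) = 0.
Best responses: q_C = (293 - q_X)/4, q_X = (252 - q_C)/6.
Solving the pair: q_C = 1506/23, q_X = 715/23.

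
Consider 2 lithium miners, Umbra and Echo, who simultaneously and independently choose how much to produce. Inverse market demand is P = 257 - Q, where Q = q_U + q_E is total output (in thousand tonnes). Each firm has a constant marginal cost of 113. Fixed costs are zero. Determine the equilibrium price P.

161

Each firm earns π_i = (257 - Q)q_i - 113q_i.
First-order condition (treating rivals' output as given): 144 - 2q_i - q_j = 0.
With identical firms every q_j equals q_i, so q_j = q_i and 144 = 3q_i, giving q_i = 48.
Total output Q = 96, so price P = 257 - 96 = 161.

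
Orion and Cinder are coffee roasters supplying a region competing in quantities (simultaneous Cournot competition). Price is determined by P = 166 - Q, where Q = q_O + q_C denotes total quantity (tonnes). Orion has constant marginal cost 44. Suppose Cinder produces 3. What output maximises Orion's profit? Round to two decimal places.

59.50

With the rival's output fixed at 3, Orion's profit is π_O = (166 - 3 - q_O)q_O - (44q_O) = (163 - q_O)q_O - (44q_O).
∂π_O/∂q_O = 119 - 2q_O = 0, so q_O = 119/2.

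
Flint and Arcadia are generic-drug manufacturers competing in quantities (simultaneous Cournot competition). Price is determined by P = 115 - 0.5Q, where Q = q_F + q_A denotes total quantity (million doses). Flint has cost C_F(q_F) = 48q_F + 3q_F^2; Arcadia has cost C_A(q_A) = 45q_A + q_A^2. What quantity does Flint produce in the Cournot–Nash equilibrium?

Flint's profit: π_F = (115 - 0.5Q)q_F - (48q_F + 3q_F²). Setting ∂π_F/∂q_F = 0: 67 - 7q_F - (1/2)(q_A) = 0.
Arcadia's first-order condition: 70 - 3q_A - (1/2)(q_F) = 0.
Best responses: q_F = (67 - (1/2)q_A)/7, q_A = (70 - (1/2)q_F)/3.
Solving the pair: q_F = 8, q_A = 22.

8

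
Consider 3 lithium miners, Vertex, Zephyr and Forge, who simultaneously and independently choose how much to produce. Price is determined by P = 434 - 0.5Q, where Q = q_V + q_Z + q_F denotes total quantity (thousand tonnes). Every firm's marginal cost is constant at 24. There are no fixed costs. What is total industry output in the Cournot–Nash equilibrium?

615

Each firm earns π_i = (434 - 0.5Q)q_i - 24q_i.
Setting ∂π_i/∂q_i = 0 with rivals' quantities fixed: 410 - q_i - (1/2)·Σ_{j≠i} q_j = 0.
With identical firms every q_j equals q_i, so Σ_{j≠i} q_j = 2q_i and 410 = 2q_i, giving q_i = 205.
Total output Q = 205 + 205 + 205 = 615.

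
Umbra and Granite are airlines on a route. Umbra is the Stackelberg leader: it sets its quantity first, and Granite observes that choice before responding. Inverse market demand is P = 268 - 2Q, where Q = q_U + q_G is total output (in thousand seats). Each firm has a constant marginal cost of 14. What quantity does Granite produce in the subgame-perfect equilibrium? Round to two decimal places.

Solve by backward induction. Given q_U, the follower Granite maximises π_G = (268 - 2q_U - 2q_G)q_G - 14q_G.
∂π_G/∂q_G = 254 - 2q_U - 4q_G = 0 gives the reaction function q_G = (254 - 2q_U)/4.
The leader anticipates this reaction. Substituting into P = 268 - 2Q gives P = 141 - q_U, so π_U = (141 - q_U)q_U - 14q_U.
Leader FOC: 127 - 2q_U = 0, so q_U = 127/2.
Then q_G = (254 - 2·(127/2))/4 = 127/4.

31.75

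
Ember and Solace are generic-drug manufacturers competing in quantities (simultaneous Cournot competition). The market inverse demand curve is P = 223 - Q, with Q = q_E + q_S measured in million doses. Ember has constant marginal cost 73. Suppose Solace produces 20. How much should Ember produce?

With the rival's output fixed at 20, Ember's profit is π_E = (223 - 20 - q_E)q_E - (73q_E) = (203 - q_E)q_E - (73q_E).
∂π_E/∂q_E = 130 - 2q_E = 0, so q_E = 65.

65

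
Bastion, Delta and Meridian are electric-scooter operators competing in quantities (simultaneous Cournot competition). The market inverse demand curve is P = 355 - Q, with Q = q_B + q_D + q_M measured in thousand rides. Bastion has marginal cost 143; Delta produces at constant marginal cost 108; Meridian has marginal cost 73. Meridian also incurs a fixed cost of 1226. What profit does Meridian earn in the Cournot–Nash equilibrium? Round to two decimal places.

8134.56

Bastion's profit: π_B = (355 - Q)q_B - (143q_B). Setting ∂π_B/∂q_B = 0: 212 - 2q_B - (q_D + q_M) = 0.
Delta's first-order condition: 247 - 2q_D - (q_B + q_M) = 0.
Meridian's profit: π_M = (355 - Q)q_M - (73q_M). Setting ∂π_M/∂q_M = 0: 282 - 2q_M - (q_B + q_D) = 0.
Summing all 3 equations gives 741 − 4Q = 0, hence Q = 741/4.
Back-substituting: q_B = (212 − 741/4) = 107/4, q_D = (247 − 741/4) = 247/4, q_M = (282 − 741/4) = 387/4.
Price P = 355 - 741/4 = 679/4.
Meridian's profit: (679/4 - 73)·(387/4) - 1226 = 8134.5625.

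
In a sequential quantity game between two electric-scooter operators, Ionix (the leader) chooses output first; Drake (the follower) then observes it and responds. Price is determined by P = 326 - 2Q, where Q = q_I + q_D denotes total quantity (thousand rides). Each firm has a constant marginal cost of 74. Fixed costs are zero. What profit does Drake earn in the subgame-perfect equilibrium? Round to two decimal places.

The follower Drake best-responds to any q_I: π_D = (326 - 2Q)q_D - 74q_D.
Follower FOC: 252 - 2q_I - 4q_D = 0, so q_D(q_I) = (252 - 2q_I)/4.
Ionix substitutes q_D(q_I) into its own profit: π_I = q_I(326 - 2q_I - (252 - 2q_I)/2) - 74q_I = (200 - q_I)q_I - 74q_I.
The leader's first-order condition 126 - 2q_I = 0 yields q_I = 63.
Then q_D = (252 - 2·63)/4 = 63/2.
Price P = 326 - 2·(189/2) = 137.
Drake's profit: (137 - 74)·(63/2) = 1984.5000.

1984.50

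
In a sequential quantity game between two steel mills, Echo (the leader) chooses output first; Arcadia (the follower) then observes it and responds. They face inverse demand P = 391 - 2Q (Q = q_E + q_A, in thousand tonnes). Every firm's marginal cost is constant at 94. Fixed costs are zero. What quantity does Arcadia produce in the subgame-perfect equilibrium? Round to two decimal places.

37.13

Solve by backward induction. Given q_E, the follower Arcadia maximises π_A = (391 - 2q_E - 2q_A)q_A - 94q_A.
Follower FOC: 297 - 2q_E - 4q_A = 0, so q_A(q_E) = (297 - 2q_E)/4.
The leader anticipates this reaction. Substituting into P = 391 - 2Q gives P = 485/2 - q_E, so π_E = (485/2 - q_E)q_E - 94q_E.
The leader's first-order condition 297/2 - 2q_E = 0 yields q_E = 297/4.
Then q_A = (297 - 2·(297/4))/4 = 297/8.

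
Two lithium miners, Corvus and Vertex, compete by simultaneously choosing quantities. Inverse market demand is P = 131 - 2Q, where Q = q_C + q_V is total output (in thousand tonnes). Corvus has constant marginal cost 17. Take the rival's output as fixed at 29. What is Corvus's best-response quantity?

14

With the rival's output fixed at 29, Corvus's profit is π_C = (131 - 2·29 - 2q_C)q_C - (17q_C) = (73 - 2q_C)q_C - (17q_C).
∂π_C/∂q_C = 56 - 4q_C = 0, so q_C = 14.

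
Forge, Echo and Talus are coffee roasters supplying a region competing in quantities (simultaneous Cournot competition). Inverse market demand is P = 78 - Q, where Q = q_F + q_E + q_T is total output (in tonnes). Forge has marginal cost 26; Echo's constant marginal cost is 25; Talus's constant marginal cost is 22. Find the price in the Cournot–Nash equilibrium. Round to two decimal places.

37.75

Forge's profit: π_F = (78 - Q)q_F - (26q_F). Setting ∂π_F/∂q_F = 0: 52 - 2q_F - (q_E + q_T) = 0.
Echo's profit: π_E = (78 - Q)q_E - (25q_E). Setting ∂π_E/∂q_E = 0: 53 - 2q_E - (q_F + q_T) = 0.
Talus's first-order condition: 56 - 2q_T - (q_F + q_E) = 0.
Summing all 3 equations gives 161 − 4Q = 0, hence Q = 161/4.
Back-substituting: q_F = (52 − 161/4) = 47/4, q_E = (53 − 161/4) = 51/4, q_T = (56 − 161/4) = 63/4.
Total output Q = 161/4, so price P = 78 - 161/4 = 151/4.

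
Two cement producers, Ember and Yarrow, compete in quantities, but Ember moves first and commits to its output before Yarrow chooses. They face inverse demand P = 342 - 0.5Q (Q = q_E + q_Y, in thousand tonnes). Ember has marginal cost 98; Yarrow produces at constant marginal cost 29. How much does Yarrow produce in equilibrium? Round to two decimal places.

The follower Yarrow best-responds to any q_E: π_Y = (342 - 0.5Q)q_Y - 29q_Y.
∂π_Y/∂q_Y = 313 - (1/2)q_E - q_Y = 0 gives the reaction function q_Y = (313 - (1/2)q_E).
Ember substitutes q_Y(q_E) into its own profit: π_E = q_E(342 - (1/2)q_E - (313 - (1/2)q_E)/2) - 98q_E = (371/2 - (1/4)q_E)q_E - 98q_E.
The leader's first-order condition 175/2 - (1/2)q_E = 0 yields q_E = 175.
Then q_Y = (313 - (1/2)·175) = 451/2.

225.50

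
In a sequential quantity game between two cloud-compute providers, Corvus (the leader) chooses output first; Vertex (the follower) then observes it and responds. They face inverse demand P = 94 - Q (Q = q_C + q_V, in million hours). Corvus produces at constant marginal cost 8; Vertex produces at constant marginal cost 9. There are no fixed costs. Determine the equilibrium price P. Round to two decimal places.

The follower Vertex best-responds to any q_C: π_V = (94 - Q)q_V - 9q_V.
∂π_V/∂q_V = 85 - q_C - 2q_V = 0 gives the reaction function q_V = (85 - q_C)/2.
The leader anticipates this reaction. Substituting into P = 94 - Q gives P = 103/2 - (1/2)q_C, so π_C = (103/2 - (1/2)q_C)q_C - 8q_C.
The leader's first-order condition 87/2 - q_C = 0 yields q_C = 87/2.
Then q_V = (85 - 87/2)/2 = 83/4.
Total output Q = 257/4, so price P = 94 - 257/4 = 119/4.

29.75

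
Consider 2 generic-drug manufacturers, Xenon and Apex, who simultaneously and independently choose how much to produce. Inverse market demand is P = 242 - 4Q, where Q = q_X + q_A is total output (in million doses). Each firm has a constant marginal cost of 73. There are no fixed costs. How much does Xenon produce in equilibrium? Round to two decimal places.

14.08

Each firm earns π_i = (242 - 4Q)q_i - 73q_i.
Setting ∂π_i/∂q_i = 0 with rivals' quantities fixed: 169 - 8q_i - 4q_j = 0.
By symmetry each firm produces the same amount; substituting q_j = q_i yields q_i = 169/12.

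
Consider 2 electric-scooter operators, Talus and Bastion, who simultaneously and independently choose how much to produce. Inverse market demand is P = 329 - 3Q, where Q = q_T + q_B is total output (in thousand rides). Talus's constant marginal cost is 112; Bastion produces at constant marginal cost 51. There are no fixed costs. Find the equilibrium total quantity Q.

Talus's profit: π_T = (329 - 3Q)q_T - (112q_T). Setting ∂π_T/∂q_T = 0: 217 - 6q_T - 3(q_B) = 0.
Bastion's first-order condition: 278 - 6q_B - 3(q_T) = 0.
Rearranging gives the reaction functions q_T = (217 - 3q_B)/6 and q_B = (278 - 3q_T)/6.
Substituting one into the other gives q_T = 52/3 and q_B = 113/3.
Total output Q = 52/3 + 113/3 = 55.

55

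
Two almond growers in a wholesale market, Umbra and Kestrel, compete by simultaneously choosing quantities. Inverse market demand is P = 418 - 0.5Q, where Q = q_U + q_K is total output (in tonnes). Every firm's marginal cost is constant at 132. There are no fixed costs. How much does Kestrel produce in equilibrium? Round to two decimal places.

190.67

A representative firm's profit is π_i = q_i(418 - 0.5Q) - 132q_i.
Setting ∂π_i/∂q_i = 0 with rivals' quantities fixed: 286 - q_i - (1/2)q_j = 0.
By symmetry each firm produces the same amount; substituting q_j = q_i yields q_i = 286/(3/2) = 572/3.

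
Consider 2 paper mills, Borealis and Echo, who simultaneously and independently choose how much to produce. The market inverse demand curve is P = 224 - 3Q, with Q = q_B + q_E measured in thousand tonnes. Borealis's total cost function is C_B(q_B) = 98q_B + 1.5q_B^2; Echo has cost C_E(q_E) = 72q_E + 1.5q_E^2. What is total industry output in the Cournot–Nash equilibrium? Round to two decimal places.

Borealis's profit: π_B = (224 - 3Q)q_B - (98q_B + (3/2)q_B²). Setting ∂π_B/∂q_B = 0: 126 - 9q_B - 3(q_E) = 0.
Echo's profit: π_E = (224 - 3Q)q_E - (72q_E + (3/2)q_E²). Setting ∂π_E/∂q_E = 0: 152 - 9q_E - 3(q_B) = 0.
Rearranging gives the reaction functions q_B = (126 - 3q_E)/9 and q_E = (152 - 3q_B)/9.
Solving the pair: q_B = 113/12, q_E = 55/4.
Total output Q = 113/12 + 55/4 = 139/6.

23.17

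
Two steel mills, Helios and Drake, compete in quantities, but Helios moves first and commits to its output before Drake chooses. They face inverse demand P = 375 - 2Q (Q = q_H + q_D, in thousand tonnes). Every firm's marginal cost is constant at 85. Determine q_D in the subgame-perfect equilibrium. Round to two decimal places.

Solve by backward induction. Given q_H, the follower Drake maximises π_D = (375 - 2q_H - 2q_D)q_D - 85q_D.
Follower FOC: 290 - 2q_H - 4q_D = 0, so q_D(q_H) = (290 - 2q_H)/4.
Helios substitutes q_D(q_H) into its own profit: π_H = q_H(375 - 2q_H - (290 - 2q_H)/2) - 85q_H = (230 - q_H)q_H - 85q_H.
The leader's first-order condition 145 - 2q_H = 0 yields q_H = 145/2.
Then q_D = (290 - 2·(145/2))/4 = 145/4.

36.25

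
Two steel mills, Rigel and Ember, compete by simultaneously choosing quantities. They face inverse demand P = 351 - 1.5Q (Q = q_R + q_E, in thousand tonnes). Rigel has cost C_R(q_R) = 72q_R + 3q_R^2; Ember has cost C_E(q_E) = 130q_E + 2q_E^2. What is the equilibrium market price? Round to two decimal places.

Rigel's profit: π_R = (351 - 1.5Q)q_R - (72q_R + 3q_R²). Setting ∂π_R/∂q_R = 0: 279 - 9q_R - (3/2)(q_E) = 0.
Ember's first-order condition: 221 - 7q_E - (3/2)(q_R) = 0.
Best responses: q_R = (279 - (3/2)q_E)/9, q_E = (221 - (3/2)q_R)/7.
Substituting one into the other gives q_R = 26.6914 and q_E = 698/27.
Total output Q = 52.5432, so price P = 351 - (3/2)·52.5432 = 272.1852.

272.19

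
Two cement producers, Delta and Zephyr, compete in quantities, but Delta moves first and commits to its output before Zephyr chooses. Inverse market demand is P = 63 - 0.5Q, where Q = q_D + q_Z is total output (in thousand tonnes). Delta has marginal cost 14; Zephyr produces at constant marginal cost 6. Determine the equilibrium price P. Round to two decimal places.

24.25

The follower Zephyr best-responds to any q_D: π_Z = (63 - 0.5Q)q_Z - 6q_Z.
Follower FOC: 57 - (1/2)q_D - q_Z = 0, so q_Z(q_D) = (57 - (1/2)q_D).
Delta substitutes q_Z(q_D) into its own profit: π_D = q_D(63 - (1/2)q_D - (57 - (1/2)q_D)/2) - 14q_D = (69/2 - (1/4)q_D)q_D - 14q_D.
Maximising: ∂π_D/∂q_D = 41/2 - (1/2)q_D = 0, giving q_D = 41.
Then q_Z = (57 - (1/2)·41) = 73/2.
Total output Q = 155/2, so price P = 63 - (1/2)·(155/2) = 97/4.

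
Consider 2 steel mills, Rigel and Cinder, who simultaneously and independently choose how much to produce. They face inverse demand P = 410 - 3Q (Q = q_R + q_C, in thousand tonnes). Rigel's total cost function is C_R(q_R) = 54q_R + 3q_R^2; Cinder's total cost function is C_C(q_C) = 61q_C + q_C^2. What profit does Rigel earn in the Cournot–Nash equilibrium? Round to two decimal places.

2571.23

Rigel's profit: π_R = (410 - 3Q)q_R - (54q_R + 3q_R²). Setting ∂π_R/∂q_R = 0: 356 - 12q_R - 3(q_C) = 0.
Cinder's first-order condition: 349 - 8q_C - 3(q_R) = 0.
So q_R = (356 - 3q_C)/12 and q_C = (349 - 3q_R)/8.
Substituting one into the other gives q_R = 1801/87 and q_C = 1040/29.
Price P = 410 - 3·56.5632 = 240.3103.
Rigel's profit: 240.3103·(1801/87) - 54·(1801/87) - 3(1801/87)² = 2571.2255.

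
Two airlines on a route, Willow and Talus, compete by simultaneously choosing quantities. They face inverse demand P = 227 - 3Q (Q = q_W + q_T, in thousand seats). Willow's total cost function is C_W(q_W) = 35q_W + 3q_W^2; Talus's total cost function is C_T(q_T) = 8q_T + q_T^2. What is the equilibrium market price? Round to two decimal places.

125.93

Willow's profit: π_W = (227 - 3Q)q_W - (35q_W + 3q_W²). Setting ∂π_W/∂q_W = 0: 192 - 12q_W - 3(q_T) = 0.
Talus's profit: π_T = (227 - 3Q)q_T - (8q_T + q_T²). Setting ∂π_T/∂q_T = 0: 219 - 8q_T - 3(q_W) = 0.
So q_W = (192 - 3q_T)/12 and q_T = (219 - 3q_W)/8.
Substituting one into the other gives q_W = 293/29 and q_T = 684/29.
Total output Q = 977/29, so price P = 227 - 3·(977/29) = 125.9310.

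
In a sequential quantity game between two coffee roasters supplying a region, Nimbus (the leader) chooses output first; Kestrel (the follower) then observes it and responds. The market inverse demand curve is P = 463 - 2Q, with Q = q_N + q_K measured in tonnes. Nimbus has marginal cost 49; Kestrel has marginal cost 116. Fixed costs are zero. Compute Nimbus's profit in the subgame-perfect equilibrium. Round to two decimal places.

14460.06

The follower Kestrel best-responds to any q_N: π_K = (463 - 2Q)q_K - 116q_K.
∂π_K/∂q_K = 347 - 2q_N - 4q_K = 0 gives the reaction function q_K = (347 - 2q_N)/4.
The leader anticipates this reaction. Substituting into P = 463 - 2Q gives P = 579/2 - q_N, so π_N = (579/2 - q_N)q_N - 49q_N.
Maximising: ∂π_N/∂q_N = 481/2 - 2q_N = 0, giving q_N = 481/4.
Then q_K = (347 - 2·(481/4))/4 = 213/8.
Price P = 463 - 2·(1175/8) = 677/4.
Nimbus's profit: (677/4 - 49)·(481/4) = 14460.0625.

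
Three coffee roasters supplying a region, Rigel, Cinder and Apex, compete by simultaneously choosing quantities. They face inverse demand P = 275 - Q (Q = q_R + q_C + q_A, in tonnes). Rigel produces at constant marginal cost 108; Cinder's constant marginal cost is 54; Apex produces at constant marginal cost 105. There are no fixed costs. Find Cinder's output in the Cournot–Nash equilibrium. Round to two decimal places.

Rigel's profit: π_R = (275 - Q)q_R - (108q_R). Setting ∂π_R/∂q_R = 0: 167 - 2q_R - (q_C + q_A) = 0.
Cinder's first-order condition: 221 - 2q_C - (q_R + q_A) = 0.
Apex's first-order condition: 170 - 2q_A - (q_R + q_C) = 0.
Adding the 3 conditions: 558 − 2Q − 2Q = 0, i.e. Q = 279/2.
Back-substituting: q_R = (167 − 279/2) = 55/2, q_C = (221 − 279/2) = 163/2, q_A = (170 − 279/2) = 61/2.

81.50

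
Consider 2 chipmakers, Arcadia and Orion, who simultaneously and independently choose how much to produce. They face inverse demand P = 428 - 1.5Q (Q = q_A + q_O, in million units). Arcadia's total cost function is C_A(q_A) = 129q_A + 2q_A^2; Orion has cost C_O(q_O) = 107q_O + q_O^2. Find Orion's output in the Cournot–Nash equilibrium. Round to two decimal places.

Arcadia's profit: π_A = (428 - 1.5Q)q_A - (129q_A + 2q_A²). Setting ∂π_A/∂q_A = 0: 299 - 7q_A - (3/2)(q_O) = 0.
Orion's profit: π_O = (428 - 1.5Q)q_O - (107q_O + q_O²). Setting ∂π_O/∂q_O = 0: 321 - 5q_O - (3/2)(q_A) = 0.
Rearranging gives the reaction functions q_A = (299 - (3/2)q_O)/7 and q_O = (321 - (3/2)q_A)/5.
Solving the pair: q_A = 30.9466, q_O = 54.9160.

54.92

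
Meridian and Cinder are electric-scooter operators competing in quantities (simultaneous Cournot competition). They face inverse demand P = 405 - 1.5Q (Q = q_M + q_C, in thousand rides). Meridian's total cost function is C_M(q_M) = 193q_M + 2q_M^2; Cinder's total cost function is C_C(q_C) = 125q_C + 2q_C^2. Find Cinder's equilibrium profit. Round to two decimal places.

4317.69

Meridian's profit: π_M = (405 - 1.5Q)q_M - (193q_M + 2q_M²). Setting ∂π_M/∂q_M = 0: 212 - 7q_M - (3/2)(q_C) = 0.
Cinder's first-order condition: 280 - 7q_C - (3/2)(q_M) = 0.
So q_M = (212 - (3/2)q_C)/7 and q_C = (280 - (3/2)q_M)/7.
Substituting one into the other gives q_M = 22.7594 and q_C = 35.1230.
Price P = 405 - (3/2)·(984/17) = 318.1765.
Cinder's profit: 318.1765·35.1230 - 125·35.1230 - 2·35.1230² = 4317.6866.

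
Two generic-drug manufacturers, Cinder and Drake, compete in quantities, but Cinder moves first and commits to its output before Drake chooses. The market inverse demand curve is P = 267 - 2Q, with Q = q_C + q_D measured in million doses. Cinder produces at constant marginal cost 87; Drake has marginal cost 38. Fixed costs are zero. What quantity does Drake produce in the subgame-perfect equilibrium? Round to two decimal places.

40.88

Solve by backward induction. Given q_C, the follower Drake maximises π_D = (267 - 2q_C - 2q_D)q_D - 38q_D.
∂π_D/∂q_D = 229 - 2q_C - 4q_D = 0 gives the reaction function q_D = (229 - 2q_C)/4.
Cinder substitutes q_D(q_C) into its own profit: π_C = q_C(267 - 2q_C - (229 - 2q_C)/2) - 87q_C = (305/2 - q_C)q_C - 87q_C.
The leader's first-order condition 131/2 - 2q_C = 0 yields q_C = 131/4.
Then q_D = (229 - 2·(131/4))/4 = 327/8.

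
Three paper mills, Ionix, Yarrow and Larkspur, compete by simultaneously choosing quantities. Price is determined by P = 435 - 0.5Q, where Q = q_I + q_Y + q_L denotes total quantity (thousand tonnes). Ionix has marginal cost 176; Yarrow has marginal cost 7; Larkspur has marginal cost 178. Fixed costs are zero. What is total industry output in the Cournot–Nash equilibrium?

472

Ionix's profit: π_I = (435 - 0.5Q)q_I - (176q_I). Setting ∂π_I/∂q_I = 0: 259 - q_I - (1/2)(q_Y + q_L) = 0.
Yarrow's first-order condition: 428 - q_Y - (1/2)(q_I + q_L) = 0.
Larkspur's profit: π_L = (435 - 0.5Q)q_L - (178q_L). Setting ∂π_L/∂q_L = 0: 257 - q_L - (1/2)(q_I + q_Y) = 0.
Adding the 3 conditions: 944 − Q − Q = 0, i.e. Q = 472.
Back-substituting: q_I = (259 − 236)/(1/2) = 46, q_Y = (428 − 236)/(1/2) = 384, q_L = (257 − 236)/(1/2) = 42.
Total output Q = 46 + 384 + 42 = 472.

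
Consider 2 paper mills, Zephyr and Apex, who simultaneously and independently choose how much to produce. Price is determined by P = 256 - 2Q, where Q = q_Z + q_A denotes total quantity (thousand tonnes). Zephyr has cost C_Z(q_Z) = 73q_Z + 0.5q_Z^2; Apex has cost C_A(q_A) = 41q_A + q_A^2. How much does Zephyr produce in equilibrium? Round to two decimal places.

25.69

Zephyr's profit: π_Z = (256 - 2Q)q_Z - (73q_Z + (1/2)q_Z²). Setting ∂π_Z/∂q_Z = 0: 183 - 5q_Z - 2(q_A) = 0.
Apex's first-order condition: 215 - 6q_A - 2(q_Z) = 0.
Best responses: q_Z = (183 - 2q_A)/5, q_A = (215 - 2q_Z)/6.
Solving the pair: q_Z = 334/13, q_A = 709/26.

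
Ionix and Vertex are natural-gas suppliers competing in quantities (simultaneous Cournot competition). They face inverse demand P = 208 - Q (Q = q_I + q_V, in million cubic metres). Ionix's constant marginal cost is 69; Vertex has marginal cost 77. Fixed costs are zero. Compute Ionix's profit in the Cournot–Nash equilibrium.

Ionix's profit: π_I = (208 - Q)q_I - (69q_I). Setting ∂π_I/∂q_I = 0: 139 - 2q_I - (q_V) = 0.
Vertex's first-order condition: 131 - 2q_V - (q_I) = 0.
Best responses: q_I = (139 - q_V)/2, q_V = (131 - q_I)/2.
Substituting one into the other gives q_I = 49 and q_V = 41.
Price P = 208 - 90 = 118.
Ionix's profit: (118 - 69)·49 = 2401.

2401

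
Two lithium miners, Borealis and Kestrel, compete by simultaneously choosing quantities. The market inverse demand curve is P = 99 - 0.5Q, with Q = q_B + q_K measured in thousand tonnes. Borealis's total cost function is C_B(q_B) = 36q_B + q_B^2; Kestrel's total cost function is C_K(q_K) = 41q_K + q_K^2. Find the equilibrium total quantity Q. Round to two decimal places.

Borealis's profit: π_B = (99 - 0.5Q)q_B - (36q_B + q_B²). Setting ∂π_B/∂q_B = 0: 63 - 3q_B - (1/2)(q_K) = 0.
Kestrel's profit: π_K = (99 - 0.5Q)q_K - (41q_K + q_K²). Setting ∂π_K/∂q_K = 0: 58 - 3q_K - (1/2)(q_B) = 0.
Best responses: q_B = (63 - (1/2)q_K)/3, q_K = (58 - (1/2)q_B)/3.
Solving the pair: q_B = 128/7, q_K = 114/7.
Total output Q = 128/7 + 114/7 = 242/7.

34.57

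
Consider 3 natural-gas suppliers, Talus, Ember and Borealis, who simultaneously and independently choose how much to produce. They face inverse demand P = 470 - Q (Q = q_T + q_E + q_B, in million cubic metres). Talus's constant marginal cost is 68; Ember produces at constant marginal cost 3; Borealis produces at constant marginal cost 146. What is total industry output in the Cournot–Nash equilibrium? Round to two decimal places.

Talus's profit: π_T = (470 - Q)q_T - (68q_T). Setting ∂π_T/∂q_T = 0: 402 - 2q_T - (q_E + q_B) = 0.
Ember's first-order condition: 467 - 2q_E - (q_T + q_B) = 0.
Borealis's profit: π_B = (470 - Q)q_B - (146q_B). Setting ∂π_B/∂q_B = 0: 324 - 2q_B - (q_T + q_E) = 0.
Adding the 3 first-order conditions: 1193 − 4Q = 0, so Q = 1193/4.
Back-substituting: q_T = (402 − 1193/4) = 415/4, q_E = (467 − 1193/4) = 675/4, q_B = (324 − 1193/4) = 103/4.
Total output Q = 415/4 + 675/4 + 103/4 = 1193/4.

298.25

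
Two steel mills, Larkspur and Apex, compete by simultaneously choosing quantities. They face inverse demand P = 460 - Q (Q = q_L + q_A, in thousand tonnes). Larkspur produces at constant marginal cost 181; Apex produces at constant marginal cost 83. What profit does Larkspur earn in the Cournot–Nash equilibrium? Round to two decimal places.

3640.11

Larkspur's profit: π_L = (460 - Q)q_L - (181q_L). Setting ∂π_L/∂q_L = 0: 279 - 2q_L - (q_A) = 0.
Apex's first-order condition: 377 - 2q_A - (q_L) = 0.
Rearranging gives the reaction functions q_L = (279 - q_A)/2 and q_A = (377 - q_L)/2.
Solving the pair: q_L = 181/3, q_A = 475/3.
Price P = 460 - 656/3 = 724/3.
Larkspur's profit: (724/3 - 181)·(181/3) = 3640.1111.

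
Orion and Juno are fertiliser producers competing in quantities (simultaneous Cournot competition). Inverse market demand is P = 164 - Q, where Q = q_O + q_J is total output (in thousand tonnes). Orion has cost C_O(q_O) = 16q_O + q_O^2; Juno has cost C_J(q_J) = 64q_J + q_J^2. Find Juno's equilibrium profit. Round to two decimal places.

564.48

Orion's profit: π_O = (164 - Q)q_O - (16q_O + q_O²). Setting ∂π_O/∂q_O = 0: 148 - 4q_O - (q_J) = 0.
Juno's profit: π_J = (164 - Q)q_J - (64q_J + q_J²). Setting ∂π_J/∂q_J = 0: 100 - 4q_J - (q_O) = 0.
Best responses: q_O = (148 - q_J)/4, q_J = (100 - q_O)/4.
Substituting one into the other gives q_O = 164/5 and q_J = 84/5.
Price P = 164 - 248/5 = 572/5.
Juno's profit: (572/5)·(84/5) - 64·(84/5) - (84/5)² = 564.4800.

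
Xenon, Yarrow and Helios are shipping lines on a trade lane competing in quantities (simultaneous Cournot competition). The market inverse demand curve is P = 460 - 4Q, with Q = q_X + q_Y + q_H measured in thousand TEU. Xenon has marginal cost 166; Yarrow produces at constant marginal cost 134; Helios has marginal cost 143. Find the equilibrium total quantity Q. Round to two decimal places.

58.56

Xenon's profit: π_X = (460 - 4Q)q_X - (166q_X). Setting ∂π_X/∂q_X = 0: 294 - 8q_X - 4(q_Y + q_H) = 0.
Yarrow's first-order condition: 326 - 8q_Y - 4(q_X + q_H) = 0.
Helios's profit: π_H = (460 - 4Q)q_H - (143q_H). Setting ∂π_H/∂q_H = 0: 317 - 8q_H - 4(q_X + q_Y) = 0.
Adding the 3 conditions: 937 − 8Q − 8Q = 0, i.e. Q = 937/16.
Back-substituting: q_X = (294 − 937/4)/4 = 239/16, q_Y = (326 − 937/4)/4 = 367/16, q_H = (317 − 937/4)/4 = 331/16.
Total output Q = 239/16 + 367/16 + 331/16 = 937/16.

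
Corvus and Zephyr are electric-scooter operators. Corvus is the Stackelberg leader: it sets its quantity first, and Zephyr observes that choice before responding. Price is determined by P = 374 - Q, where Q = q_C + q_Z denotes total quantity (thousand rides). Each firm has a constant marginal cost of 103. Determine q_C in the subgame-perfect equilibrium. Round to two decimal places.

135.50

Solve by backward induction. Given q_C, the follower Zephyr maximises π_Z = (374 - q_C - q_Z)q_Z - 103q_Z.
Setting the follower's marginal profit to zero, 271 - q_C - 2q_Z = 0, i.e. q_Z = (271 - q_C)/2.
The leader anticipates this reaction. Substituting into P = 374 - Q gives P = 477/2 - (1/2)q_C, so π_C = (477/2 - (1/2)q_C)q_C - 103q_C.
Maximising: ∂π_C/∂q_C = 271/2 - q_C = 0, giving q_C = 271/2.
Then q_Z = (271 - 271/2)/2 = 271/4.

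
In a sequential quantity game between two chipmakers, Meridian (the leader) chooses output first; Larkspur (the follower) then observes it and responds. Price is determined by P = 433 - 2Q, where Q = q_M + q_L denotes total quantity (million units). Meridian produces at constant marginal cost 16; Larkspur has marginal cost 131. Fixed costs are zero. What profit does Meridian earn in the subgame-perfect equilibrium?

Solve by backward induction. Given q_M, the follower Larkspur maximises π_L = (433 - 2q_M - 2q_L)q_L - 131q_L.
∂π_L/∂q_L = 302 - 2q_M - 4q_L = 0 gives the reaction function q_L = (302 - 2q_M)/4.
The leader anticipates this reaction. Substituting into P = 433 - 2Q gives P = 282 - q_M, so π_M = (282 - q_M)q_M - 16q_M.
Maximising: ∂π_M/∂q_M = 266 - 2q_M = 0, giving q_M = 133.
Then q_L = (302 - 2·133)/4 = 9.
Price P = 433 - 2·142 = 149.
Meridian's profit: (149 - 16)·133 = 17689.

17689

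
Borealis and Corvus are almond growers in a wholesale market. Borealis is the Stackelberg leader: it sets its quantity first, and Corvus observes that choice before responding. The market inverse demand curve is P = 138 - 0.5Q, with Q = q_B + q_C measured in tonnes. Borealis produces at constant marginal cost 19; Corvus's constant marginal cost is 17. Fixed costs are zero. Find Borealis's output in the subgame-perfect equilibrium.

117

The follower Corvus best-responds to any q_B: π_C = (138 - 0.5Q)q_C - 17q_C.
Follower FOC: 121 - (1/2)q_B - q_C = 0, so q_C(q_B) = (121 - (1/2)q_B).
The leader anticipates this reaction. Substituting into P = 138 - 0.5Q gives P = 155/2 - (1/4)q_B, so π_B = (155/2 - (1/4)q_B)q_B - 19q_B.
The leader's first-order condition 117/2 - (1/2)q_B = 0 yields q_B = 117.
Then q_C = (121 - (1/2)·117) = 125/2.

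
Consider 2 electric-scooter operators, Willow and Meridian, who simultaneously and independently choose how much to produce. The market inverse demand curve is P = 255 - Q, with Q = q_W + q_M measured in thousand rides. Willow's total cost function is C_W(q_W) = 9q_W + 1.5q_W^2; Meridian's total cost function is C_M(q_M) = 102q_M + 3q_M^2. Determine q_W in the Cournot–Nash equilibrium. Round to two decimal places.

46.54

Willow's profit: π_W = (255 - Q)q_W - (9q_W + (3/2)q_W²). Setting ∂π_W/∂q_W = 0: 246 - 5q_W - (q_M) = 0.
Meridian's profit: π_M = (255 - Q)q_M - (102q_M + 3q_M²). Setting ∂π_M/∂q_M = 0: 153 - 8q_M - (q_W) = 0.
Best responses: q_W = (246 - q_M)/5, q_M = (153 - q_W)/8.
Solving the pair: q_W = 605/13, q_M = 173/13.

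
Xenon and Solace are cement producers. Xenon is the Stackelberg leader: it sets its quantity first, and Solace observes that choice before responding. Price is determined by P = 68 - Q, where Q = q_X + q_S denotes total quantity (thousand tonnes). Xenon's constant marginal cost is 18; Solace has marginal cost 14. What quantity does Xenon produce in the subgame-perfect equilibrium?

Solve by backward induction. Given q_X, the follower Solace maximises π_S = (68 - q_X - q_S)q_S - 14q_S.
Follower FOC: 54 - q_X - 2q_S = 0, so q_S(q_X) = (54 - q_X)/2.
Xenon substitutes q_S(q_X) into its own profit: π_X = q_X(68 - q_X - (54 - q_X)/2) - 18q_X = (41 - (1/2)q_X)q_X - 18q_X.
Maximising: ∂π_X/∂q_X = 23 - q_X = 0, giving q_X = 23.
Then q_S = (54 - 23)/2 = 31/2.

23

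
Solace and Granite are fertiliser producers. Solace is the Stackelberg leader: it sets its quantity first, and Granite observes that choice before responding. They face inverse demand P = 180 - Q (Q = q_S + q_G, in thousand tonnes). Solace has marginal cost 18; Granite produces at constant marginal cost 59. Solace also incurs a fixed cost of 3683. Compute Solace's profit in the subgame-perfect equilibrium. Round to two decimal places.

1468.13

The follower Granite best-responds to any q_S: π_G = (180 - Q)q_G - 59q_G.
Setting the follower's marginal profit to zero, 121 - q_S - 2q_G = 0, i.e. q_G = (121 - q_S)/2.
The leader anticipates this reaction. Substituting into P = 180 - Q gives P = 239/2 - (1/2)q_S, so π_S = (239/2 - (1/2)q_S)q_S - 18q_S.
Leader FOC: 203/2 - q_S = 0, so q_S = 203/2.
Then q_G = (121 - 203/2)/2 = 39/4.
Price P = 180 - 445/4 = 275/4.
Solace's profit: (275/4 - 18)·(203/2) - 3683 = 1468.1250.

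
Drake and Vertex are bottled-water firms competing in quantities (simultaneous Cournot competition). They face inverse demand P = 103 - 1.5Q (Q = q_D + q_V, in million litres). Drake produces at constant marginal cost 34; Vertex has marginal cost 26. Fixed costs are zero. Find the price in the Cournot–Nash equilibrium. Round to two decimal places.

54.33

Drake's profit: π_D = (103 - 1.5Q)q_D - (34q_D). Setting ∂π_D/∂q_D = 0: 69 - 3q_D - (3/2)(q_V) = 0.
Vertex's profit: π_V = (103 - 1.5Q)q_V - (26q_V). Setting ∂π_V/∂q_V = 0: 77 - 3q_V - (3/2)(q_D) = 0.
Best responses: q_D = (69 - (3/2)q_V)/3, q_V = (77 - (3/2)q_D)/3.
Solving the pair: q_D = 122/9, q_V = 170/9.
Total output Q = 292/9, so price P = 103 - (3/2)·(292/9) = 163/3.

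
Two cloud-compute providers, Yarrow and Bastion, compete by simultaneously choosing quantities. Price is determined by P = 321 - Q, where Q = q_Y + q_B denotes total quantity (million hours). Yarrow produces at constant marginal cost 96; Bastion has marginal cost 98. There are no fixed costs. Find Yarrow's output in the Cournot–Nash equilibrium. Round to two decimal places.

Yarrow's profit: π_Y = (321 - Q)q_Y - (96q_Y). Setting ∂π_Y/∂q_Y = 0: 225 - 2q_Y - (q_B) = 0.
Bastion's profit: π_B = (321 - Q)q_B - (98q_B). Setting ∂π_B/∂q_B = 0: 223 - 2q_B - (q_Y) = 0.
So q_Y = (225 - q_B)/2 and q_B = (223 - q_Y)/2.
Substituting one into the other gives q_Y = 227/3 and q_B = 221/3.

75.67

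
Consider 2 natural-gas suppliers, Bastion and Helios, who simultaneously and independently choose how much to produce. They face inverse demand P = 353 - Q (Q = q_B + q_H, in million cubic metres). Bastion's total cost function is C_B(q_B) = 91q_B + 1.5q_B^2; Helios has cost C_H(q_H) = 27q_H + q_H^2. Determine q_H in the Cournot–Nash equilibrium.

Bastion's profit: π_B = (353 - Q)q_B - (91q_B + (3/2)q_B²). Setting ∂π_B/∂q_B = 0: 262 - 5q_B - (q_H) = 0.
Helios's first-order condition: 326 - 4q_H - (q_B) = 0.
Rearranging gives the reaction functions q_B = (262 - q_H)/5 and q_H = (326 - q_B)/4.
Solving the pair: q_B = 38, q_H = 72.

72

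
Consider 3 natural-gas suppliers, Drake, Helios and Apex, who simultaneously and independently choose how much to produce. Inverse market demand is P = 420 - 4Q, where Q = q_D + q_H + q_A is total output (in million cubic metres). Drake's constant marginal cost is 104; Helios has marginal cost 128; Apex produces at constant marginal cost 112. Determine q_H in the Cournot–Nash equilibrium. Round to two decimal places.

15.75

Drake's profit: π_D = (420 - 4Q)q_D - (104q_D). Setting ∂π_D/∂q_D = 0: 316 - 8q_D - 4(q_H + q_A) = 0.
Helios's first-order condition: 292 - 8q_H - 4(q_D + q_A) = 0.
Apex's first-order condition: 308 - 8q_A - 4(q_D + q_H) = 0.
Adding the 3 first-order conditions: 916 − 16Q = 0, so Q = 229/4.
Back-substituting: q_D = (316 − 229)/4 = 87/4, q_H = (292 − 229)/4 = 63/4, q_A = (308 − 229)/4 = 79/4.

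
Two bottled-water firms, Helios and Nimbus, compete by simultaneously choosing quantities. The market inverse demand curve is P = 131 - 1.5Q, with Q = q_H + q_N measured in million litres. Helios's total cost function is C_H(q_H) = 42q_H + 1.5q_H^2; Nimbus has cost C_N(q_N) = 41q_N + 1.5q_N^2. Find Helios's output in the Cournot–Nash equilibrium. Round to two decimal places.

Helios's profit: π_H = (131 - 1.5Q)q_H - (42q_H + (3/2)q_H²). Setting ∂π_H/∂q_H = 0: 89 - 6q_H - (3/2)(q_N) = 0.
Nimbus's first-order condition: 90 - 6q_N - (3/2)(q_H) = 0.
So q_H = (89 - (3/2)q_N)/6 and q_N = (90 - (3/2)q_H)/6.
Substituting one into the other gives q_H = 532/45 and q_N = 542/45.

11.82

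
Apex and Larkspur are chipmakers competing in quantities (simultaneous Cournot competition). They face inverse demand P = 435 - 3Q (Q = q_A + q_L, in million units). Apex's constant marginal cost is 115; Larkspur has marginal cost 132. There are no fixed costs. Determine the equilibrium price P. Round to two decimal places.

Apex's profit: π_A = (435 - 3Q)q_A - (115q_A). Setting ∂π_A/∂q_A = 0: 320 - 6q_A - 3(q_L) = 0.
Larkspur's profit: π_L = (435 - 3Q)q_L - (132q_L). Setting ∂π_L/∂q_L = 0: 303 - 6q_L - 3(q_A) = 0.
Rearranging gives the reaction functions q_A = (320 - 3q_L)/6 and q_L = (303 - 3q_A)/6.
Solving the pair: q_A = 337/9, q_L = 286/9.
Total output Q = 623/9, so price P = 435 - 3·(623/9) = 682/3.

227.33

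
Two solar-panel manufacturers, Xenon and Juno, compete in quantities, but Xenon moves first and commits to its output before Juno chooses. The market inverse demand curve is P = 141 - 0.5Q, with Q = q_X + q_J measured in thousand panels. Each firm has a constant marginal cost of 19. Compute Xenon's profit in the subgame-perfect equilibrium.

3721

The follower Juno best-responds to any q_X: π_J = (141 - 0.5Q)q_J - 19q_J.
Follower FOC: 122 - (1/2)q_X - q_J = 0, so q_J(q_X) = (122 - (1/2)q_X).
The leader anticipates this reaction. Substituting into P = 141 - 0.5Q gives P = 80 - (1/4)q_X, so π_X = (80 - (1/4)q_X)q_X - 19q_X.
Maximising: ∂π_X/∂q_X = 61 - (1/2)q_X = 0, giving q_X = 122.
Then q_J = (122 - (1/2)·122) = 61.
Price P = 141 - (1/2)·183 = 99/2.
Xenon's profit: (99/2 - 19)·122 = 3721.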